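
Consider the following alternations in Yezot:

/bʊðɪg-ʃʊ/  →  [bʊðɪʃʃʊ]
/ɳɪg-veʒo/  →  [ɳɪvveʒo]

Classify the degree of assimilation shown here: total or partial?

total assimilation

Comparing underlying and surface forms, /g/ → [ʃ] is the alternation; the neighbouring /ʃ/ is constant.
The output [ʃ] is identical to the trigger /ʃ/ — every feature (place, manner, voicing) has been copied — so this is total assimilation.
The other form behaves the same way: /g/ → [v] before /v/ — in each case the output is a copy of the following consonant.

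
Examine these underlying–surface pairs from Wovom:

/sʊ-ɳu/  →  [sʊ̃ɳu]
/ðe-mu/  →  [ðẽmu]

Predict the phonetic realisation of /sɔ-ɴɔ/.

[sɔ̃ɴɔ]

The data show regressive nasality assimilation (vowel nasalisation): /ʊ/ → [ʊ̃] before /ɳ/; /e/ → [ẽ] before /m/ — a vowel is nasalised by an immediately following nasal consonant.
The vowel /ɔ/ is adjacent to the following nasal /ɴ/, so it acquires [+nasal] and surfaces as [ɔ̃].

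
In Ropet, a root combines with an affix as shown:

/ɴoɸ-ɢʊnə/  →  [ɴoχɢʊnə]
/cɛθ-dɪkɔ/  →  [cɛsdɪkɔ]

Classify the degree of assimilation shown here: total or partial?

partial assimilation

Underlying /ɸ/ is realised as [χ] next to /ɢ/; /ɢ/ itself does not change.
/ɸ/ is bilabial while /ɢ/ is uvular; the output [χ] is uvular, matching the trigger — so the feature that spreads is place.
Manner and voice are unchanged, so the assimilation is partial, not total.
Checking the remaining alternation: /θ/ → [s] before /d/ (dental → alveolar, matching alveolar) — only place changes, and always toward the following segment.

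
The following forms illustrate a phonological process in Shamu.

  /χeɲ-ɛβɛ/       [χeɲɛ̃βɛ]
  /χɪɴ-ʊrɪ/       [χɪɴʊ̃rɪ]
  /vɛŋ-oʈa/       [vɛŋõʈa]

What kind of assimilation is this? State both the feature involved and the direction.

The vowel /ɛ/ surfaces as nasalised [ɛ̃] next to the preceding nasal /ɲ/ — it has acquired the [+nasal] feature of its neighbour.
Likewise in the remaining data: /ʊ/ → [ʊ̃] after /ɴ/; /o/ → [õ] after /ŋ/ — each time a vowel is nasalised next to a preceding nasal.
Because the conditioning nasal is to the left of the vowel that changes, the process is progressive (perseverative).

progressive nasality assimilation (vowel nasalisation)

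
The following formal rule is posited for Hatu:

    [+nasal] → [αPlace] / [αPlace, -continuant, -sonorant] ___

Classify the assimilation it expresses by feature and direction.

progressive place assimilation

The shared variable α links the value of the place features (abbreviated [Place]) on the target to the same value on the neighbouring segment, so place is the feature that assimilates.
Since the environment is written before the underscore, the trigger precedes the target; the direction is progressive.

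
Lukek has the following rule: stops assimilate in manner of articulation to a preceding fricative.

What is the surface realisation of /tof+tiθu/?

[tofsiθu]

/t/ is a voiceless alveolar stop. The preceding trigger /f/ is a fricative, so /t/ must become a fricative as well.
A voiceless alveolar fricative is [s], so the surface segment is [s].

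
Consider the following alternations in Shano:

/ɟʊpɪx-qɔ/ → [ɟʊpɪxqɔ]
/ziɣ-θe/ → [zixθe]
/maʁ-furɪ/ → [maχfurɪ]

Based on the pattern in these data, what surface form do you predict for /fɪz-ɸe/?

[fɪsɸe]

The data show regressive voicing assimilation: /ɣ/ → [x] before /θ/; /ʁ/ → [χ] before /f/. In each pair only voicing changes, matching the following consonant, while place and manner stay constant.
Nothing changes in [ɟʊpɪxqɔ]: there the adjacent consonants already agree in voicing (/x/ and /q/ are both voiceless), so this form is consistent with the same rule.
/z/ is a voiced alveolar fricative. The following trigger /ɸ/ is voiceless, so /z/ must become voiceless as well.
The voiceless alveolar fricative is [s], so /z/ → [s].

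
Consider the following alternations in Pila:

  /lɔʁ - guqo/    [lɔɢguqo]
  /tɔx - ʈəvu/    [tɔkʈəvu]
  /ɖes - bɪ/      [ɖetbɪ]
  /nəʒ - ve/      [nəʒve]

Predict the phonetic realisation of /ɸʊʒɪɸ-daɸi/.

The data show regressive manner assimilation: /ʁ/ → [ɢ] before /g/; /x/ → [k] before /ʈ/; /s/ → [t] before /b/. In each pair only manner changes, matching the following consonant, while place and voice stay constant.
Nothing changes in [nəʒve]: there the adjacent consonants already agree in manner (/ʒ/ and /v/ are both fricatives), so this form is consistent with the same rule.
The rule targets /ɸ/ (voiceless bilabial fricative), which sits before the trigger /d/ (stop).
Changing only its manner to stop gives [p] — the voiceless bilabial stop.

[ɸʊʒɪpdaɸi]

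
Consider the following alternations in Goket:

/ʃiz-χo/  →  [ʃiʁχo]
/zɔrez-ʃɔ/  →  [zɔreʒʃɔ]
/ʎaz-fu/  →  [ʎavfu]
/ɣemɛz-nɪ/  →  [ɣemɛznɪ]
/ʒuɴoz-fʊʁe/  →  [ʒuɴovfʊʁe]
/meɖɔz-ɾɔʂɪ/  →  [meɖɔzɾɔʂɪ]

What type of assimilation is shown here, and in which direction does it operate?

regressive place assimilation

The segment that alternates is /z/, which surfaces as [ʁ] when adjacent to /χ/.
/z/ is alveolar while /χ/ is uvular; the output [ʁ] is uvular, matching the trigger — so the feature that spreads is place.
Manner and voice are unchanged, so the assimilation is partial, not total.
The same holds elsewhere in the data: /z/ → [ʒ] before /ʃ/ (alveolar → postalveolar, matching postalveolar); /z/ → [v] before /f/ (alveolar → labiodental, matching labiodental) — only place changes, and always toward the following segment.
No alternation appears in [ɣemɛznɪ], [meɖɔzɾɔʂɪ]: there the adjacent consonants already agree in place (/z/ and /n/ are both alveolar; /z/ and /ɾ/ are both alveolar), so these forms are consistent with the same rule.
The trigger is the following segment, so the direction is regressive (anticipatory).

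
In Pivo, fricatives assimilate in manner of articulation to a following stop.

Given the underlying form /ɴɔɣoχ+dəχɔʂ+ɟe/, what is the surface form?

[ɴɔɣoqdəχɔʈɟe]

The rule targets /χ/ (voiceless uvular fricative), which sits before the trigger /d/ (stop).
The voiceless uvular stop is [q], so /χ/ → [q].
At the second juncture, /ʂ/ likewise becomes [ʈ] adjacent to /ɟ/.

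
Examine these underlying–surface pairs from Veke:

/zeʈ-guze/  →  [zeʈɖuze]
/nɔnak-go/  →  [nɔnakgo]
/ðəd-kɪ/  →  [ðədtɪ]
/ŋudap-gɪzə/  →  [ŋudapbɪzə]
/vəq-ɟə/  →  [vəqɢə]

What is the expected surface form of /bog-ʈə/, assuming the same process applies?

[bogkə]

The data show progressive place assimilation: /g/ → [ɖ] after /ʈ/; /k/ → [t] after /d/; /g/ → [b] after /p/; /ɟ/ → [ɢ] after /q/. In each pair only place changes, matching the preceding consonant, while manner and voice stay constant.
No alternation appears in [nɔnakgo]: there the adjacent consonants already agree in place (/g/ and /k/ are both velar), so this form is consistent with the same rule.
/ʈ/ is a voiceless retroflex stop. The preceding trigger /g/ is velar, so /ʈ/ must become velar as well.
Changing only its place to velar gives [k] — the voiceless velar stop.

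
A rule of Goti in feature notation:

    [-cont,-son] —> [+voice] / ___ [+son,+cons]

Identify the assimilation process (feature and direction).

regressive voicing assimilation

The target ([-cont,-son], stops) acquires [+voice] next to a sonorant consonant ([+son,+cons]) — it takes on the voicing of its neighbour, so the feature that spreads is voicing.
The conditioning segment sits to the right of the focus bar, meaning the trigger follows the segment that changes — regressive assimilation.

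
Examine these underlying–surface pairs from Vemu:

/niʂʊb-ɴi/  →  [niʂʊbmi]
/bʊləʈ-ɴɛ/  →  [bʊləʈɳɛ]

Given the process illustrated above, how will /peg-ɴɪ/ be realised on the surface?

The data show progressive place assimilation: /ɴ/ → [m] after /b/; /ɴ/ → [ɳ] after /ʈ/. In each pair only place changes, matching the preceding consonant, while manner and voice stay constant.
The rule targets /ɴ/ (voiced uvular nasal), which sits after the trigger /g/ (velar).
A voiced velar nasal is [ŋ], so the surface segment is [ŋ].

[pegŋɪ]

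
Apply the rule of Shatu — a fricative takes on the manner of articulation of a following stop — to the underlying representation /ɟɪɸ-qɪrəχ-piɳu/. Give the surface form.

[ɟɪpqɪrəqpiɳu]

/ɸ/ is a voiceless bilabial fricative. The following trigger /q/ is a stop, so /ɸ/ must become a stop as well.
A voiceless bilabial stop is [p], so the surface segment is [p].
At the second juncture, /χ/ likewise becomes [q] adjacent to /p/.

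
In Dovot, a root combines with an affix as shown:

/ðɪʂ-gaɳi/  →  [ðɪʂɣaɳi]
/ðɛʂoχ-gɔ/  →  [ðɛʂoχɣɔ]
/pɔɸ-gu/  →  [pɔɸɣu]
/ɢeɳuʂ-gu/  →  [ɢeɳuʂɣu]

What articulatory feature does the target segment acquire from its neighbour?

Comparing underlying and surface forms, /g/ → [ɣ] is the alternation; the neighbouring /ʂ/ is constant.
/g/ is a stop while /ʂ/ is a fricative; the output [ɣ] is a fricative, matching the trigger — so the feature that spreads is manner.
Checking the remaining alternations: /g/ → [ɣ] after /χ/ (stop → fricative, matching a fricative); /g/ → [ɣ] after /ɸ/ (stop → fricative, matching a fricative) — only manner changes, and always toward the preceding segment.

manner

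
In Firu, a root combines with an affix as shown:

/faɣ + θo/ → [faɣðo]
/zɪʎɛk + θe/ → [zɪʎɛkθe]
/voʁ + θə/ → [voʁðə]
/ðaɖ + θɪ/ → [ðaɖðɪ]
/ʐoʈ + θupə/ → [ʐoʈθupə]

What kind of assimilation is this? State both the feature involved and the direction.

Comparing underlying and surface forms, /θ/ → [ð] is the alternation; the neighbouring /ɣ/ is constant.
The change voiceless → voiced matches the voicing of the preceding /ɣ/, identifying this as voicing assimilation.
Place and manner are unchanged, so the assimilation is partial, not total.
The other alternating forms pattern the same way: /θ/ → [ð] after /ʁ/ (voiceless → voiced, matching voiced); /θ/ → [ð] after /ɖ/ (voiceless → voiced, matching voiced) — only voicing changes, and always toward the preceding segment.
Nothing changes in [zɪʎɛkθe], [ʐoʈθupə]: there the adjacent consonants already agree in voicing (/θ/ and /k/ are both voiceless; /θ/ and /ʈ/ are both voiceless), so these forms are consistent with the same rule.
The trigger is the preceding segment, so the direction is progressive (perseverative).

progressive voicing assimilation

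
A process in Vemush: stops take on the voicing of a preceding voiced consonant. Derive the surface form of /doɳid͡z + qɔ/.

[doɳid͡zɢɔ]

/q/ is a voiceless uvular stop. The preceding trigger /d͡z/ is voiced, so /q/ must become voiced as well.
The voiced uvular stop is [ɢ], so /q/ → [ɢ].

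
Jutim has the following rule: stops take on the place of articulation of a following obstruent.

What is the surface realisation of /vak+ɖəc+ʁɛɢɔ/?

The rule targets /k/ (voiceless velar stop), which sits before the trigger /ɖ/ (retroflex).
Changing only its place to retroflex gives [ʈ] — the voiceless retroflex stop.
At the second juncture, /c/ likewise becomes [q] adjacent to /ʁ/.

[vaʈɖəqʁɛɢɔ]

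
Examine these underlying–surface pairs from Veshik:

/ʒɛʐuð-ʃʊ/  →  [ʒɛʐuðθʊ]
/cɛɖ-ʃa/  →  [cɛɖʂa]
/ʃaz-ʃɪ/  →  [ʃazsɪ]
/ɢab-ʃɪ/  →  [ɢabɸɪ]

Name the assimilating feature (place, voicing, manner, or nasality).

Underlying /ʃ/ is realised as [θ] next to /ð/; /ð/ itself does not change.
The change postalveolar → dental matches the place of the preceding /ð/, identifying this as place assimilation.
Checking the remaining alternations: /ʃ/ → [ʂ] after /ɖ/ (postalveolar → retroflex, matching retroflex); /ʃ/ → [s] after /z/ (postalveolar → alveolar, matching alveolar); /ʃ/ → [ɸ] after /b/ (postalveolar → bilabial, matching bilabial) — only place changes, and always toward the preceding segment.

place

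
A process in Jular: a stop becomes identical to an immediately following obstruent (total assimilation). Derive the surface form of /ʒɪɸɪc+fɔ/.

[ʒɪɸɪffɔ]

/c/ is the segment targeted by the rule; it sits immediately before /f/, so it assimilates completely and surfaces as [f].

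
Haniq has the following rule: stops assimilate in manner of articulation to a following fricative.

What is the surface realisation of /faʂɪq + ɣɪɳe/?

[faʂɪχɣɪɳe]

The rule targets /q/ (voiceless uvular stop), which sits before the trigger /ɣ/ (fricative).
Changing only its manner to fricative gives [χ] — the voiceless uvular fricative.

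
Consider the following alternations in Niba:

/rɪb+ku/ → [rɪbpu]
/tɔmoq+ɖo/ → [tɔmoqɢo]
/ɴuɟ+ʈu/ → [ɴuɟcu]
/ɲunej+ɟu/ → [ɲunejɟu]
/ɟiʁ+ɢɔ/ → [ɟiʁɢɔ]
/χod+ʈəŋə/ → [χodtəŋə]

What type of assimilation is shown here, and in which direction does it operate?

Underlying /k/ is realised as [p] next to /b/; /b/ itself does not change.
/k/ is velar while /b/ is bilabial; the output [p] is bilabial, matching the trigger — so the feature that spreads is place.
Manner and voice are unchanged, so the assimilation is partial, not total.
The other alternating forms pattern the same way: /ɖ/ → [ɢ] after /q/ (retroflex → uvular, matching uvular); /ʈ/ → [c] after /ɟ/ (retroflex → palatal, matching palatal); /ʈ/ → [t] after /d/ (retroflex → alveolar, matching alveolar) — only place changes, and always toward the preceding segment.
No alternation appears in [ɲunejɟu], [ɟiʁɢɔ]: there the adjacent consonants already agree in place (/ɟ/ and /j/ are both palatal; /ɢ/ and /ʁ/ are both uvular), so these forms are consistent with the same rule.
Since the segment that changes follows the conditioning segment, the assimilation is progressive.

progressive place assimilation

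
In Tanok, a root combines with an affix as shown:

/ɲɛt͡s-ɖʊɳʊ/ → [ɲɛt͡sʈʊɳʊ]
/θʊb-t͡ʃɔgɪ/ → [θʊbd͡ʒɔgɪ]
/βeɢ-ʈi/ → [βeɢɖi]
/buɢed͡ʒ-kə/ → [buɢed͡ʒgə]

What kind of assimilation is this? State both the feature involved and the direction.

progressive voicing assimilation

Underlying /ɖ/ is realised as [ʈ] next to /t͡s/; /t͡s/ itself does not change.
/ɖ/ is voiced while /t͡s/ is voiceless; the output [ʈ] is voiceless, matching the trigger — so the feature that spreads is voicing.
Place and manner are unchanged, so the assimilation is partial, not total.
The same holds elsewhere in the data: /t͡ʃ/ → [d͡ʒ] after /b/ (voiceless → voiced, matching voiced); /ʈ/ → [ɖ] after /ɢ/ (voiceless → voiced, matching voiced); /k/ → [g] after /d͡ʒ/ (voiceless → voiced, matching voiced) — only voicing changes, and always toward the preceding segment.
Since the segment that changes follows the conditioning segment, the assimilation is progressive.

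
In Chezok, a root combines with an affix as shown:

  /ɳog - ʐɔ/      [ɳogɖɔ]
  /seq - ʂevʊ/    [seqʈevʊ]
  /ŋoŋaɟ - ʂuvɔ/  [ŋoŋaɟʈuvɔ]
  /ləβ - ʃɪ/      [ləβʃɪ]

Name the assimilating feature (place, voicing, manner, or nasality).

manner

Comparing underlying and surface forms, /ʐ/ → [ɖ] is the alternation; the neighbouring /g/ is constant.
/ʐ/ is a fricative while /g/ is a stop; the output [ɖ] is a stop, matching the trigger — so the feature that spreads is manner.
Checking the remaining alternations: /ʂ/ → [ʈ] after /q/ (fricative → stop, matching a stop); /ʂ/ → [ʈ] after /ɟ/ (fricative → stop, matching a stop) — only manner changes, and always toward the preceding segment.
No alternation appears in [ləβʃɪ]: there the adjacent consonants already agree in manner (/ʃ/ and /β/ are both fricatives), so this form is consistent with the same rule.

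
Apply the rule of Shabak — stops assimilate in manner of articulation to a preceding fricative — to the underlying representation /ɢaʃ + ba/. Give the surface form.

[ɢaʃβa]

The rule targets /b/ (voiced bilabial stop), which sits after the trigger /ʃ/ (fricative).
The voiced bilabial fricative is [β], so /b/ → [β].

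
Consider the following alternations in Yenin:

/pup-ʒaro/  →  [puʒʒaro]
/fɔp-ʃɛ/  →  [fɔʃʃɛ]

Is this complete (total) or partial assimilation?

Underlying /p/ is realised as [ʒ] next to /ʒ/; /ʒ/ itself does not change.
The output [ʒ] is identical to the trigger /ʒ/ — every feature (place, manner, voicing) has been copied — so this is total assimilation.
The remaining alternation confirms this: /p/ → [ʃ] before /ʃ/ — in each case the output is a copy of the following consonant.

total assimilation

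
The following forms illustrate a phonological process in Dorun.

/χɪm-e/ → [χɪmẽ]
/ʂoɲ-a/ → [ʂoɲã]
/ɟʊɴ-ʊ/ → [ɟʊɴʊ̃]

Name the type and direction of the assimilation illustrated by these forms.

The vowel /e/ surfaces as nasalised [ẽ] next to the preceding nasal /m/ — it has acquired the [+nasal] feature of its neighbour.
Likewise in the remaining data: /a/ → [ã] after /ɲ/; /ʊ/ → [ʊ̃] after /ɴ/ — each time a vowel is nasalised next to a preceding nasal.
Because the conditioning nasal is to the left of the vowel that changes, the process is progressive (perseverative).

progressive nasality assimilation (vowel nasalisation)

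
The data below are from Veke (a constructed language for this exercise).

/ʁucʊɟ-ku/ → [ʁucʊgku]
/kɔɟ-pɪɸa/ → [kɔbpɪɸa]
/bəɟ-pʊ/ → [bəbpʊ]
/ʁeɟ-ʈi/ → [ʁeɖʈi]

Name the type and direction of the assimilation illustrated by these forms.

regressive place assimilation

Underlying /ɟ/ is realised as [g] next to /k/; /k/ itself does not change.
/ɟ/ is palatal while /k/ is velar; the output [g] is velar, matching the trigger — so the feature that spreads is place.
Manner and voice are unchanged, so the assimilation is partial, not total.
The other alternating forms pattern the same way: /ɟ/ → [b] before /p/ (palatal → bilabial, matching bilabial); /ɟ/ → [ɖ] before /ʈ/ (palatal → retroflex, matching retroflex) — only place changes, and always toward the following segment.
The trigger is the following segment, so the direction is regressive (anticipatory).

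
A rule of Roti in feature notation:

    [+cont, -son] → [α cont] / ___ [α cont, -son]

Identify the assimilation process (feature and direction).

regressive manner assimilation

The shared variable α links the value of [cont] on the target to that of the neighbouring obstruent. [cont] distinguishes stops from fricatives — a manner-of-articulation feature — so this is manner assimilation.
The conditioning segment sits to the right of the focus bar, meaning the trigger follows the segment that changes — regressive assimilation.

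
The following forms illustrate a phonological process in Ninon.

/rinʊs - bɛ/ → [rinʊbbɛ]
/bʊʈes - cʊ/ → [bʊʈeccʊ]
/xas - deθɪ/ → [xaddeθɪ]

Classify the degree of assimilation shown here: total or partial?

Comparing underlying and surface forms, /s/ → [b] is the alternation; the neighbouring /b/ is constant.
The output [b] is identical to the trigger /b/ — every feature (place, manner, voicing) has been copied — so this is total assimilation.
The remaining alternations confirm this: /s/ → [c] before /c/; /s/ → [d] before /d/ — in each case the output is a copy of the following consonant.

total assimilation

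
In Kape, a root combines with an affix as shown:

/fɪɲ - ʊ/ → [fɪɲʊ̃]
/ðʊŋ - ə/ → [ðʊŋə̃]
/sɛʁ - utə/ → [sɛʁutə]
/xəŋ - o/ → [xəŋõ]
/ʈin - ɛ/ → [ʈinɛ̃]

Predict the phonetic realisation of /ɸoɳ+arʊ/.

The data show progressive nasality assimilation (vowel nasalisation): /ʊ/ → [ʊ̃] after /ɲ/; /ə/ → [ə̃] after /ŋ/; /o/ → [õ] after /ŋ/; /ɛ/ → [ɛ̃] after /n/ — a vowel is nasalised by an immediately preceding nasal consonant.
No change occurs in [sɛʁutə] because the vowel at the boundary is adjacent to an oral consonant, not a nasal (/u/ next to /ʁ/).
/a/ sits next to the nasal /ɳ/ and is therefore nasalised to [ã].

[ɸoɳãrʊ]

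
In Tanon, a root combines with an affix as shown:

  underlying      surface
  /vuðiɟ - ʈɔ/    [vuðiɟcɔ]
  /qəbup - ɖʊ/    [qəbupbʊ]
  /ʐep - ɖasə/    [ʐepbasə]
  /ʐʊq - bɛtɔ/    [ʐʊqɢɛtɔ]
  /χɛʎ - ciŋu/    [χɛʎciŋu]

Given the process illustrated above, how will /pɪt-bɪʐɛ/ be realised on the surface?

The data show progressive place assimilation: /ʈ/ → [c] after /ɟ/; /ɖ/ → [b] after /p/; /b/ → [ɢ] after /q/. In each pair only place changes, matching the preceding consonant, while manner and voice stay constant.
Nothing changes in [χɛʎciŋu]: there the adjacent consonants already agree in place (/c/ and /ʎ/ are both palatal), so this form is consistent with the same rule.
/b/ is a voiced bilabial stop. The preceding trigger /t/ is alveolar, so /b/ must become alveolar as well.
A voiced alveolar stop is [d], so the surface segment is [d].

[pɪtdɪʐɛ]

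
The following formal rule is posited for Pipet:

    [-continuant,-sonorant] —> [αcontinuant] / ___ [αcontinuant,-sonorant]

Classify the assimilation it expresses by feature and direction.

regressive manner assimilation

The shared variable α links the value of [continuant] on the target to that of the neighbouring obstruent. [continuant] distinguishes stops from fricatives — a manner-of-articulation feature — so this is manner assimilation.
The conditioning segment sits to the right of the focus bar, meaning the trigger follows the segment that changes — regressive assimilation.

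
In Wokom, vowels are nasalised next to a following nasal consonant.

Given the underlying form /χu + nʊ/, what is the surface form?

/u/ sits next to the nasal /n/ and is therefore nasalised to [ũ].

[χũnʊ]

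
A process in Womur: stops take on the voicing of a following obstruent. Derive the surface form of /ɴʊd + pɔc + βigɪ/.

/d/ is a voiced alveolar stop. The following trigger /p/ is voiceless, so /d/ must become voiceless as well.
Changing only its voicing to voiceless gives [t] — the voiceless alveolar stop.
At the second juncture, /c/ likewise becomes [ɟ] adjacent to /β/.

[ɴʊtpɔɟβigɪ]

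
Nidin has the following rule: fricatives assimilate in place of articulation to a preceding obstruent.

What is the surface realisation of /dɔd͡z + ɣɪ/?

[dɔd͡zzɪ]

/ɣ/ is a voiced velar fricative. The preceding trigger /d͡z/ is alveolar, so /ɣ/ must become alveolar as well.
A voiced alveolar fricative is [z], so the surface segment is [z].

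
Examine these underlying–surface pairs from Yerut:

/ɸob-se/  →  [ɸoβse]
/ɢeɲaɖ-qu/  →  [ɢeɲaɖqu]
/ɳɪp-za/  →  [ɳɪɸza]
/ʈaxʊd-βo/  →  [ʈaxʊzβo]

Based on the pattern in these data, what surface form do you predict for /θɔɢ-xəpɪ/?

[θɔʁxəpɪ]

The data show regressive manner assimilation: /b/ → [β] before /s/; /p/ → [ɸ] before /z/; /d/ → [z] before /β/. In each pair only manner changes, matching the following consonant, while place and voice stay constant.
No alternation appears in [ɢeɲaɖqu]: there the adjacent consonants already agree in manner (/ɖ/ and /q/ are both stops), so this form is consistent with the same rule.
The rule targets /ɢ/ (voiced uvular stop), which sits before the trigger /x/ (fricative).
The voiced uvular fricative is [ʁ], so /ɢ/ → [ʁ].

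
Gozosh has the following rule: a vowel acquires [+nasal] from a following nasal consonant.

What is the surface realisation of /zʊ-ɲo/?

/ʊ/ sits next to the nasal /ɲ/ and is therefore nasalised to [ʊ̃].

[zʊ̃ɲo]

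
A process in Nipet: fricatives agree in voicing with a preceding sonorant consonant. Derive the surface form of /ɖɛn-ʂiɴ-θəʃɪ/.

/ʂ/ is a voiceless retroflex fricative. The preceding trigger /n/ is voiced, so /ʂ/ must become voiced as well.
A voiced retroflex fricative is [ʐ], so the surface segment is [ʐ].
The same rule applies at the second boundary: /θ/ → [ð] next to /ɴ/.

[ɖɛnʐiɴðəʃɪ]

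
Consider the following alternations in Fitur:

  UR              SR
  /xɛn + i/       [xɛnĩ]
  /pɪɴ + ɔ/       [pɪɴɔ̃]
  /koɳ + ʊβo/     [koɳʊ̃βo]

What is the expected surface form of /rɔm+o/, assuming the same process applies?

[rɔmõ]

The data show progressive nasality assimilation (vowel nasalisation): /i/ → [ĩ] after /n/; /ɔ/ → [ɔ̃] after /ɴ/; /ʊ/ → [ʊ̃] after /ɳ/ — a vowel is nasalised by an immediately preceding nasal consonant.
The vowel /o/ is adjacent to the preceding nasal /m/, so it acquires [+nasal] and surfaces as [õ].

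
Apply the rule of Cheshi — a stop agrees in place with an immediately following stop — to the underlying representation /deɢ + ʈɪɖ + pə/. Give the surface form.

[deɖʈɪbpə]

/ɢ/ is a voiced uvular stop. The following trigger /ʈ/ is retroflex, so /ɢ/ must become retroflex as well.
Changing only its place to retroflex gives [ɖ] — the voiced retroflex stop.
At the second juncture, /ɖ/ likewise becomes [b] adjacent to /p/.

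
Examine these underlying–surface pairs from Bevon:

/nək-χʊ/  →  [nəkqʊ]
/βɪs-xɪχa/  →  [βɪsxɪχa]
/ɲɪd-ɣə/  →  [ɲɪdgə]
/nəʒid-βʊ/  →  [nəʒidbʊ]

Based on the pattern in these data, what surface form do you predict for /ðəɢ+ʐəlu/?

The data show progressive manner assimilation: /χ/ → [q] after /k/; /ɣ/ → [g] after /d/; /β/ → [b] after /d/. In each pair only manner changes, matching the preceding consonant, while place and voice stay constant.
Nothing changes in [βɪsxɪχa]: there the adjacent consonants already agree in manner (/x/ and /s/ are both fricatives), so this form is consistent with the same rule.
The rule targets /ʐ/ (voiced retroflex fricative), which sits after the trigger /ɢ/ (stop).
Changing only its manner to stop gives [ɖ] — the voiced retroflex stop.

[ðəɢɖəlu]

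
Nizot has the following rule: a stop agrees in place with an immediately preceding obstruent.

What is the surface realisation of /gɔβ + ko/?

[gɔβpo]

The rule targets /k/ (voiceless velar stop), which sits after the trigger /β/ (bilabial).
The voiceless bilabial stop is [p], so /k/ → [p].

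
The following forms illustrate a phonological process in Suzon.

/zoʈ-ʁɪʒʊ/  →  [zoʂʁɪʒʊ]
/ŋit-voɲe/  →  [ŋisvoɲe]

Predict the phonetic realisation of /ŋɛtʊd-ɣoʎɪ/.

[ŋɛtʊzɣoʎɪ]

The data show regressive manner assimilation: /ʈ/ → [ʂ] before /ʁ/; /t/ → [s] before /v/. In each pair only manner changes, matching the following consonant, while place and voice stay constant.
The rule targets /d/ (voiced alveolar stop), which sits before the trigger /ɣ/ (fricative).
A voiced alveolar fricative is [z], so the surface segment is [z].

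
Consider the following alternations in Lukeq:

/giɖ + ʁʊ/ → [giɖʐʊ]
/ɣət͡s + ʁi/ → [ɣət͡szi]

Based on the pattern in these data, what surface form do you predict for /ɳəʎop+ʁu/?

The data show progressive place assimilation: /ʁ/ → [ʐ] after /ɖ/; /ʁ/ → [z] after /t͡s/. In each pair only place changes, matching the preceding consonant, while manner and voice stay constant.
The rule targets /ʁ/ (voiced uvular fricative), which sits after the trigger /p/ (bilabial).
A voiced bilabial fricative is [β], so the surface segment is [β].

[ɳəʎopβu]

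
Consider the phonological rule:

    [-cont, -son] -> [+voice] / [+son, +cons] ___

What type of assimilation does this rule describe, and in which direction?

The structural change is [+voice], and the conditioning segment [+son, +cons] (a sonorant consonant) is itself voiced, so the target comes to share the voicing of its neighbour — voicing assimilation.
Since the environment is written before the underscore, the trigger precedes the target; the direction is progressive.

progressive voicing assimilation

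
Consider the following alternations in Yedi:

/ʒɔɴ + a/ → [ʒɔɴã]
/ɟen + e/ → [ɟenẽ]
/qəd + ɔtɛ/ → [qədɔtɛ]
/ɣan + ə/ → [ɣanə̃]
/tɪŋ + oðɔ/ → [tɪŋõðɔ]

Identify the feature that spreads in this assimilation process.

The vowel /a/ surfaces as nasalised [ã] next to the preceding nasal /ɴ/ — it has acquired the [+nasal] feature of its neighbour.
The other forms show the same pattern: /e/ → [ẽ] after /n/; /ə/ → [ə̃] after /n/; /o/ → [õ] after /ŋ/ — each time a vowel is nasalised next to a preceding nasal.
No change occurs in [qədɔtɛ] because the vowel at the boundary is adjacent to an oral consonant, not a nasal (/ɔ/ next to /d/).

nasality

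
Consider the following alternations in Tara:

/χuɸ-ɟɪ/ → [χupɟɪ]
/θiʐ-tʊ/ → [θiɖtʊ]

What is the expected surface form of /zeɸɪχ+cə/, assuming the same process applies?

[zeɸɪqcə]

The data show regressive manner assimilation: /ɸ/ → [p] before /ɟ/; /ʐ/ → [ɖ] before /t/. In each pair only manner changes, matching the following consonant, while place and voice stay constant.
The rule targets /χ/ (voiceless uvular fricative), which sits before the trigger /c/ (stop).
The voiceless uvular stop is [q], so /χ/ → [q].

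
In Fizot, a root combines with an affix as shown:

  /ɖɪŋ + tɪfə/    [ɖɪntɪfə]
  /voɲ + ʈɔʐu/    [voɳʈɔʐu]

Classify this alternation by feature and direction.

Comparing underlying and surface forms, /ŋ/ → [n] is the alternation; the neighbouring /t/ is constant.
/ŋ/ is velar while /t/ is alveolar; the output [n] is alveolar, matching the trigger — so the feature that spreads is place.
Manner and voice are unchanged, so the assimilation is partial, not total.
The same holds elsewhere in the data: /ɲ/ → [ɳ] before /ʈ/ (palatal → retroflex, matching retroflex) — only place changes, and always toward the following segment.
The trigger is the following segment, so the direction is regressive (anticipatory).

regressive place assimilation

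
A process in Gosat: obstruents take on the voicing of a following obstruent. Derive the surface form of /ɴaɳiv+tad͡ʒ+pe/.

[ɴaɳiftat͡ʃpe]

The rule targets /v/ (voiced labiodental fricative), which sits before the trigger /t/ (voiceless).
Changing only its voicing to voiceless gives [f] — the voiceless labiodental fricative.
At the second juncture, /d͡ʒ/ likewise becomes [t͡ʃ] adjacent to /p/.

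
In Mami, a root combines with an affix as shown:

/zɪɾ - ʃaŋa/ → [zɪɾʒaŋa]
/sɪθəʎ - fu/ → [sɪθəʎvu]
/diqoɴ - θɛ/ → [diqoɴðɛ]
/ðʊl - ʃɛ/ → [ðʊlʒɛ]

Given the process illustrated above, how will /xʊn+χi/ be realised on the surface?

[xʊnʁi]

The data show progressive voicing assimilation: /ʃ/ → [ʒ] after /ɾ/; /f/ → [v] after /ʎ/; /θ/ → [ð] after /ɴ/; /ʃ/ → [ʒ] after /l/. In each pair only voicing changes, matching the preceding consonant, while place and manner stay constant.
The rule targets /χ/ (voiceless uvular fricative), which sits after the trigger /n/ (voiced).
Changing only its voicing to voiced gives [ʁ] — the voiced uvular fricative.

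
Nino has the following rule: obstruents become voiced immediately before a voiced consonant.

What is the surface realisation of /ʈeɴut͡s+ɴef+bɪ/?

[ʈeɴud͡zɴevbɪ]

/t͡s/ is a voiceless alveolar affricate. The following trigger /ɴ/ is voiced, so /t͡s/ must become voiced as well.
Changing only its voicing to voiced gives [d͡z] — the voiced alveolar affricate.
At the second juncture, /f/ likewise becomes [v] adjacent to /b/.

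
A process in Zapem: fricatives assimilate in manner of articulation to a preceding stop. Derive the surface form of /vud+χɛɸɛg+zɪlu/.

The rule targets /χ/ (voiceless uvular fricative), which sits after the trigger /d/ (stop).
The voiceless uvular stop is [q], so /χ/ → [q].
At the second juncture, /z/ likewise becomes [d] adjacent to /g/.

[vudqɛɸɛgdɪlu]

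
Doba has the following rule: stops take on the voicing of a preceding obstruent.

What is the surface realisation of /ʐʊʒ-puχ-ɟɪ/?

The rule targets /p/ (voiceless bilabial stop), which sits after the trigger /ʒ/ (voiced).
A voiced bilabial stop is [b], so the surface segment is [b].
At the second juncture, /ɟ/ likewise becomes [c] adjacent to /χ/.

[ʐʊʒbuχcɪ]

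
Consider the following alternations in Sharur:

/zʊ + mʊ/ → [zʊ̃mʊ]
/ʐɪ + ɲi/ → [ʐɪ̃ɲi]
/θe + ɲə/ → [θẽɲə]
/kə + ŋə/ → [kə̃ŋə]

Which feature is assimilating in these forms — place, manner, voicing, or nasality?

nasality

The vowel /ʊ/ surfaces as nasalised [ʊ̃] next to the following nasal /m/ — it has acquired the [+nasal] feature of its neighbour.
Likewise in the remaining data: /ɪ/ → [ɪ̃] before /ɲ/; /e/ → [ẽ] before /ɲ/; /ə/ → [ə̃] before /ŋ/ — each time a vowel is nasalised next to a following nasal.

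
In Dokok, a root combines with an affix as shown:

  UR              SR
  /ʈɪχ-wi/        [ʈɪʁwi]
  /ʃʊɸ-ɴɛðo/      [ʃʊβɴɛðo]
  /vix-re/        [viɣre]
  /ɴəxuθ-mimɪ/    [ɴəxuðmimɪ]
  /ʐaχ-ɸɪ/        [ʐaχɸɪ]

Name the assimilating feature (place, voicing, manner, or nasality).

voicing

Comparing underlying and surface forms, /χ/ → [ʁ] is the alternation; the neighbouring /w/ is constant.
/χ/ is voiceless while /w/ is voiced; the output [ʁ] is voiced, matching the trigger — so the feature that spreads is voicing.
The other alternating forms pattern the same way: /ɸ/ → [β] before /ɴ/ (voiceless → voiced, matching voiced); /x/ → [ɣ] before /r/ (voiceless → voiced, matching voiced); /θ/ → [ð] before /m/ (voiceless → voiced, matching voiced) — only voicing changes, and always toward the following segment.
Nothing changes in [ʐaχɸɪ]: there the adjacent consonants already agree in voicing (/χ/ and /ɸ/ are both voiceless), so this form is consistent with the same rule.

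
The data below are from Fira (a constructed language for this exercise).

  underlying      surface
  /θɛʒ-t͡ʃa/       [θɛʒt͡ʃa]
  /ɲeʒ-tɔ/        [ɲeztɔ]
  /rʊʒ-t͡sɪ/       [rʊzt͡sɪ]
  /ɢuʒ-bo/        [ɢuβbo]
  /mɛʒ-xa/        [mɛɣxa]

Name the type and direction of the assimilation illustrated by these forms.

regressive place assimilation

The segment that alternates is /ʒ/, which surfaces as [z] when adjacent to /t/.
/ʒ/ is postalveolar while /t/ is alveolar; the output [z] is alveolar, matching the trigger — so the feature that spreads is place.
Manner and voice are unchanged, so the assimilation is partial, not total.
The other alternating forms pattern the same way: /ʒ/ → [z] before /t͡s/ (postalveolar → alveolar, matching alveolar); /ʒ/ → [β] before /b/ (postalveolar → bilabial, matching bilabial); /ʒ/ → [ɣ] before /x/ (postalveolar → velar, matching velar) — only place changes, and always toward the following segment.
Nothing changes in [θɛʒt͡ʃa]: there the adjacent consonants already agree in place (/ʒ/ and /t͡ʃ/ are both postalveolar), so this form is consistent with the same rule.
The trigger is the following segment, so the direction is regressive (anticipatory).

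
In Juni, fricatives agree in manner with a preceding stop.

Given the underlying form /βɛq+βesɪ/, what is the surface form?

[βɛqbesɪ]

/β/ is a voiced bilabial fricative. The preceding trigger /q/ is a stop, so /β/ must become a stop as well.
A voiced bilabial stop is [b], so the surface segment is [b].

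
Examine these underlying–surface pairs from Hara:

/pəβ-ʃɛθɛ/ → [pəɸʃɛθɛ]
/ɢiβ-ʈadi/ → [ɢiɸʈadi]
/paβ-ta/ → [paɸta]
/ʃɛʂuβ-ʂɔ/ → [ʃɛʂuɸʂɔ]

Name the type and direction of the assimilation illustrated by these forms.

regressive voicing assimilation

The segment that alternates is /β/, which surfaces as [ɸ] when adjacent to /ʃ/.
/β/ is voiced while /ʃ/ is voiceless; the output [ɸ] is voiceless, matching the trigger — so the feature that spreads is voicing.
Place and manner are unchanged, so the assimilation is partial, not total.
The same holds elsewhere in the data: /β/ → [ɸ] before /ʈ/ (voiced → voiceless, matching voiceless); /β/ → [ɸ] before /t/ (voiced → voiceless, matching voiceless); /β/ → [ɸ] before /ʂ/ (voiced → voiceless, matching voiceless) — only voicing changes, and always toward the following segment.
The trigger is the following segment, so the direction is regressive (anticipatory).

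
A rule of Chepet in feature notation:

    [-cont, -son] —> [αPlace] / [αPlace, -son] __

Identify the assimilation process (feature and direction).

The shared variable α links the value of the place features (abbreviated [Place]) on the target to the same value on the neighbouring segment, so place is the feature that assimilates.
The conditioning segment sits to the left of the focus bar, meaning the trigger precedes the segment that changes — progressive assimilation.

progressive place assimilation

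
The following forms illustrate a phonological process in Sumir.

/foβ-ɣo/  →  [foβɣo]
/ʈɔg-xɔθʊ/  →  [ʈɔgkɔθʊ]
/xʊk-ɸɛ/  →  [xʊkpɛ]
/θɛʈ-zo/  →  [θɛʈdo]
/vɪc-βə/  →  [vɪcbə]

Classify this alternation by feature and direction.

The segment that alternates is /x/, which surfaces as [k] when adjacent to /g/.
The change fricative → stop matches the manner of the preceding /g/, identifying this as manner assimilation.
Place and voice are unchanged, so the assimilation is partial, not total.
Checking the remaining alternations: /ɸ/ → [p] after /k/ (fricative → stop, matching a stop); /z/ → [d] after /ʈ/ (fricative → stop, matching a stop); /β/ → [b] after /c/ (fricative → stop, matching a stop) — only manner changes, and always toward the preceding segment.
Nothing changes in [foβɣo]: there the adjacent consonants already agree in manner (/ɣ/ and /β/ are both fricatives), so this form is consistent with the same rule.
Since the segment that changes follows the conditioning segment, the assimilation is progressive.

progressive manner assimilation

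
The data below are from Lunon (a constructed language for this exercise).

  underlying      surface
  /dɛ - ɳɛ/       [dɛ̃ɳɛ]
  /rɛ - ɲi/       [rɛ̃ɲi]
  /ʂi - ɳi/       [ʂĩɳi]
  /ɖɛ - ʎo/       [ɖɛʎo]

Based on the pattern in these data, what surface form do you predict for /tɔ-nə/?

The data show regressive nasality assimilation (vowel nasalisation): /ɛ/ → [ɛ̃] before /ɳ/; /ɛ/ → [ɛ̃] before /ɲ/; /i/ → [ĩ] before /ɳ/ — a vowel is nasalised by an immediately following nasal consonant.
No change occurs in [ɖɛʎo] because the vowel at the boundary is adjacent to an oral consonant, not a nasal (/ɛ/ next to /ʎ/).
The vowel /ɔ/ is adjacent to the following nasal /n/, so it acquires [+nasal] and surfaces as [ɔ̃].

[tɔ̃nə]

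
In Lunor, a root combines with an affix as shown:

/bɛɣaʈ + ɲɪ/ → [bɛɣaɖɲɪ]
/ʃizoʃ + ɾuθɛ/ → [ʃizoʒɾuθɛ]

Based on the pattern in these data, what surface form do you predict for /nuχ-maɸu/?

[nuʁmaɸu]

The data show regressive voicing assimilation: /ʈ/ → [ɖ] before /ɲ/; /ʃ/ → [ʒ] before /ɾ/. In each pair only voicing changes, matching the following consonant, while place and manner stay constant.
/χ/ is a voiceless uvular fricative. The following trigger /m/ is voiced, so /χ/ must become voiced as well.
A voiced uvular fricative is [ʁ], so the surface segment is [ʁ].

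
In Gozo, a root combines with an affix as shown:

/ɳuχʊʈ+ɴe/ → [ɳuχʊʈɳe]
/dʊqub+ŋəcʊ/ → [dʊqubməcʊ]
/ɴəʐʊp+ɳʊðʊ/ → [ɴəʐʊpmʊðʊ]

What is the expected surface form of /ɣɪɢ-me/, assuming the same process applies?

[ɣɪɢɴe]

The data show progressive place assimilation: /ɴ/ → [ɳ] after /ʈ/; /ŋ/ → [m] after /b/; /ɳ/ → [m] after /p/. In each pair only place changes, matching the preceding consonant, while manner and voice stay constant.
/m/ is a voiced bilabial nasal. The preceding trigger /ɢ/ is uvular, so /m/ must become uvular as well.
Changing only its place to uvular gives [ɴ] — the voiced uvular nasal.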